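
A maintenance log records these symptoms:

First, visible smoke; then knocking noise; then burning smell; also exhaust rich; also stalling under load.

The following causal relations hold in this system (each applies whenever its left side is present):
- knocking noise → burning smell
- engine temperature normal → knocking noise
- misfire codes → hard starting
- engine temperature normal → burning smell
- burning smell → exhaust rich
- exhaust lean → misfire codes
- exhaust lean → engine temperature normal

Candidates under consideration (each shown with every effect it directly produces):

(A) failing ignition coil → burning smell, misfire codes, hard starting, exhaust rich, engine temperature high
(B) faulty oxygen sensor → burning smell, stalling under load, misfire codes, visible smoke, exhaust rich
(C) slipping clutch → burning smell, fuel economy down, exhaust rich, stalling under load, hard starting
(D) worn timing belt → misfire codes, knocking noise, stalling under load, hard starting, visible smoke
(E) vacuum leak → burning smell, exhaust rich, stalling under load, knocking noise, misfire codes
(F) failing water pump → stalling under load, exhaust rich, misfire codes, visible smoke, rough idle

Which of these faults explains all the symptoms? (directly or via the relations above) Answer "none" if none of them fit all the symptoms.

Per-candidate check:
(A) failing ignition coil — does not account for visible smoke, knocking noise, stalling under load
(B) faulty oxygen sensor — does not account for knocking noise
(C) slipping clutch — does not account for visible smoke, knocking noise
(D) worn timing belt — visible smoke match; knocking noise match; burning smell match (via knocking noise → burning smell); exhaust rich match (via knocking noise → burning smell → exhaust rich); stalling under load match
(E) vacuum leak — does not account for visible smoke
(F) failing water pump — visible smoke match; knocking noise miss; burning smell miss; exhaust rich match; stalling under load match
(D) alone accounts for all the evidence.

D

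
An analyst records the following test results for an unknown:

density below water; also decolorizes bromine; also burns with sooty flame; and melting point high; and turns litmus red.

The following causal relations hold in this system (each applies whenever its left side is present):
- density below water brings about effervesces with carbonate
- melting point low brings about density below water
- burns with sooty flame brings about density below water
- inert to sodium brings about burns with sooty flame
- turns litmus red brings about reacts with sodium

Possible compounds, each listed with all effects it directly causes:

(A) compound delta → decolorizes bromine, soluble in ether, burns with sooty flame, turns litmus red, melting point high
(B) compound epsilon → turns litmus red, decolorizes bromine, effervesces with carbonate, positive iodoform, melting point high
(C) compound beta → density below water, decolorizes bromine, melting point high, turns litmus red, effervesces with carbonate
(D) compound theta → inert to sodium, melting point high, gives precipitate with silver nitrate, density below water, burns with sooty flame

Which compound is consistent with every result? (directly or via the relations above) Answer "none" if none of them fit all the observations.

For each candidate, compare predicted effects to what was observed:
(A) compound delta — density below water yes (through burns with sooty flame → density below water); decolorizes bromine yes; burns with sooty flame yes; melting point high yes; turns litmus red yes
(B) compound epsilon — density below water NO; decolorizes bromine yes; burns with sooty flame NO; melting point high yes; turns litmus red yes
(C) compound beta — density below water yes; decolorizes bromine yes; burns with sooty flame NO; melting point high yes; turns litmus red yes
(D) compound theta — density below water yes; decolorizes bromine NO; burns with sooty flame yes; melting point high yes; turns litmus red NO
(A) alone accounts for all the evidence.

A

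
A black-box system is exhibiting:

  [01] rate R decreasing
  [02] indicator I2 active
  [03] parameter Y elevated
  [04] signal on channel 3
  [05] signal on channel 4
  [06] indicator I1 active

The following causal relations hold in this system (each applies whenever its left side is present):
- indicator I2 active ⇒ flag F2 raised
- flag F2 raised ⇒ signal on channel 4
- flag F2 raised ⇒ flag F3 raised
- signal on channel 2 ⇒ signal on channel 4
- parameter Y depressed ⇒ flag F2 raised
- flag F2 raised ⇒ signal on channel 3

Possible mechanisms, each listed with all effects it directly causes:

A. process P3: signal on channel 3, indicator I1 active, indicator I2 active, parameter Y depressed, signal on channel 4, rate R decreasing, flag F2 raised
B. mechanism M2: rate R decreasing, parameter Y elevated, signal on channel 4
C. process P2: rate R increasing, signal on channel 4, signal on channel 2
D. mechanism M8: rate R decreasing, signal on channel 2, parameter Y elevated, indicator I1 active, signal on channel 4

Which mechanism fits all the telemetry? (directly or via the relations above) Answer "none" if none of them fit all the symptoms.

Per-candidate check:
(A) process P3 — fails on parameter Y elevated (predicts parameter Y depressed, not parameter Y elevated)
(B) mechanism M2 — does not account for indicator I2 active, signal on channel 3, indicator I1 active
(C) process P2 — rate R decreasing miss; indicator I2 active miss; parameter Y elevated miss; signal on channel 3 miss; signal on channel 4 match; indicator I1 active miss
(D) mechanism M8 — does not account for indicator I2 active, signal on channel 3
None of the listed candidates fits everything.

none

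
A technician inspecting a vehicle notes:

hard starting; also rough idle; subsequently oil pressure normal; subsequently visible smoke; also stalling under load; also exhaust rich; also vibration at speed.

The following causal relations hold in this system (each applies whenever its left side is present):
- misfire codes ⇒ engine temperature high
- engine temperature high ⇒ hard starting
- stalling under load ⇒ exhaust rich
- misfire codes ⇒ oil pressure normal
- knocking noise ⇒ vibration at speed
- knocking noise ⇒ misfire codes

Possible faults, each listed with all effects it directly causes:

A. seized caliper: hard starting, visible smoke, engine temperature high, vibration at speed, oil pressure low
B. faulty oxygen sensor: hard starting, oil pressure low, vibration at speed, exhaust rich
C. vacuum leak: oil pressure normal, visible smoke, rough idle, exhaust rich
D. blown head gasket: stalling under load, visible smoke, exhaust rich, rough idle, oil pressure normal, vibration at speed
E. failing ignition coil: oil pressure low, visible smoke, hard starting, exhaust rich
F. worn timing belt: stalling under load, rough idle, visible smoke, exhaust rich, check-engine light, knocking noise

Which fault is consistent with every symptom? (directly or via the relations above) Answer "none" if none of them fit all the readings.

Per-candidate check:
(A) seized caliper — fails on rough idle, oil pressure normal, stalling under load, exhaust rich (predicts oil pressure low, not oil pressure normal)
(B) faulty oxygen sensor — fails on rough idle, oil pressure normal, visible smoke, stalling under load (predicts oil pressure low, not oil pressure normal)
(C) vacuum leak — does not account for hard starting, stalling under load, vibration at speed
(D) blown head gasket — hard starting -; rough idle +; oil pressure normal +; visible smoke +; stalling under load +; exhaust rich +; vibration at speed +
(E) failing ignition coil — hard starting +; rough idle -; oil pressure normal -; visible smoke +; stalling under load -; exhaust rich +; vibration at speed -
(F) worn timing belt — hard starting + (via knocking noise → misfire codes → engine temperature high → hard starting); rough idle +; oil pressure normal + (via knocking noise → misfire codes → oil pressure normal); visible smoke +; stalling under load +; exhaust rich +; vibration at speed + (via knocking noise → vibration at speed)
(F) alone accounts for all the evidence.

F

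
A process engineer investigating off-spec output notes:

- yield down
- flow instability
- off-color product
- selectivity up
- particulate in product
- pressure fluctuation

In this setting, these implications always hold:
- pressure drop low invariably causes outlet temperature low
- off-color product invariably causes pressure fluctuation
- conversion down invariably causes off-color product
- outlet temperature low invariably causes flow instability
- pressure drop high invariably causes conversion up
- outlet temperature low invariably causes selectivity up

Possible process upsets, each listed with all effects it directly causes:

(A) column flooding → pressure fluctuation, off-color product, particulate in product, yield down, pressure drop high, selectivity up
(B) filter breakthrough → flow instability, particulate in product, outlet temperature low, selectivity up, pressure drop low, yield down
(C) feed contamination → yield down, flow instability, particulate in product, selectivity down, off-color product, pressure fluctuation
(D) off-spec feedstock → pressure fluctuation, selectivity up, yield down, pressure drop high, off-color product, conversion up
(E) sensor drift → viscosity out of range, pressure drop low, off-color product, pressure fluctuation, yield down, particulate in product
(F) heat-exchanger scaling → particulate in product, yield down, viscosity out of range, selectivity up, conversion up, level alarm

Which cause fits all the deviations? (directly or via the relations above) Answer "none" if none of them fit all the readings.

Per-candidate check:
(A) column flooding — yield down yes; flow instability NO; off-color product yes; selectivity up yes; particulate in product yes; pressure fluctuation yes
(B) filter breakthrough — does not account for off-color product, pressure fluctuation
(C) feed contamination — yield down yes; flow instability yes; off-color product yes; selectivity up NO; particulate in product yes; pressure fluctuation yes
(D) off-spec feedstock — yield down yes; flow instability NO; off-color product yes; selectivity up yes; particulate in product NO; pressure fluctuation yes
(E) sensor drift — accounts for every observation (flow instability through pressure drop low → outlet temperature low → flow instability)
(F) heat-exchanger scaling — yield down yes; flow instability NO; off-color product NO; selectivity up yes; particulate in product yes; pressure fluctuation NO
(E) is the only candidate with no mismatches.

E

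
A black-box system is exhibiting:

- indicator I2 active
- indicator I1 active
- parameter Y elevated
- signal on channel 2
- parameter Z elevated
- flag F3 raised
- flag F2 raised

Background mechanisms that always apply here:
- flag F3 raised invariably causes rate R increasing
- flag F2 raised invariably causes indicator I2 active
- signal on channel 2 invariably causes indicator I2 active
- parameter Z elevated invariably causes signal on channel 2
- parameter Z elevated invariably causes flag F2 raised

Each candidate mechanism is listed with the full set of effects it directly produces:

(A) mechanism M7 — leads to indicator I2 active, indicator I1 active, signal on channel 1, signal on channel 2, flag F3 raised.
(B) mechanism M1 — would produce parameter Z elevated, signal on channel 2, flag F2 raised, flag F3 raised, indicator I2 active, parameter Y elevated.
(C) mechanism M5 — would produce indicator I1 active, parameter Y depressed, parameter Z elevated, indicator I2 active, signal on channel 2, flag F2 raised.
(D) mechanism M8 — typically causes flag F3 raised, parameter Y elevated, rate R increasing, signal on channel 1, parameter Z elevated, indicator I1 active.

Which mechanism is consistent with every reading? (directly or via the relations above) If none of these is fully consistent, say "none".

Testing each hypothesis:
(A) mechanism M7 — indicator I2 active yes; indicator I1 active yes; parameter Y elevated NO; signal on channel 2 yes; parameter Z elevated NO; flag F3 raised yes; flag F2 raised NO
(B) mechanism M1 — indicator I2 active yes; indicator I1 active NO; parameter Y elevated yes; signal on channel 2 yes; parameter Z elevated yes; flag F3 raised yes; flag F2 raised yes
(C) mechanism M5 — indicator I2 active yes; indicator I1 active yes; parameter Y elevated NO; signal on channel 2 yes; parameter Z elevated yes; flag F3 raised NO; flag F2 raised yes
(D) mechanism M8 — indicator I2 active yes (via parameter Z elevated → flag F2 raised → indicator I2 active); indicator I1 active yes; parameter Y elevated yes; signal on channel 2 yes (via parameter Z elevated → signal on channel 2); parameter Z elevated yes; flag F3 raised yes; flag F2 raised yes (via parameter Z elevated → flag F2 raised)
(D) alone accounts for all the evidence.

D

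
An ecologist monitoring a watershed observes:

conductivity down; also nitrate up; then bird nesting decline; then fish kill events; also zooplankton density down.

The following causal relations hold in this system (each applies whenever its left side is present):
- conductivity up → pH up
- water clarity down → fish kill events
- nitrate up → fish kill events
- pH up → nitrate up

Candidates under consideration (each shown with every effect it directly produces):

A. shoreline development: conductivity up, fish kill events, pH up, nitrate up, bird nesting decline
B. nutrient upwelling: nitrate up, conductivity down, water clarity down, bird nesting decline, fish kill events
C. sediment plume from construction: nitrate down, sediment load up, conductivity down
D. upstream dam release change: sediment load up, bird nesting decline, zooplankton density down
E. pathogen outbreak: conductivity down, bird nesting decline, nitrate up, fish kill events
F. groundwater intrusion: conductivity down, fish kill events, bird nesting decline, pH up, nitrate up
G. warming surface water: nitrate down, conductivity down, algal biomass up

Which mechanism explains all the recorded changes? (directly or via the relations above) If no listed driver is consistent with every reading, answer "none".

For each candidate, compare predicted effects to what was observed:
(A) shoreline development — conductivity down miss; nitrate up match; bird nesting decline match; fish kill events match; zooplankton density down miss
(B) nutrient upwelling — conductivity down match; nitrate up match; bird nesting decline match; fish kill events match; zooplankton density down miss
(C) sediment plume from construction — fails on nitrate up, bird nesting decline, fish kill events, zooplankton density down (predicts nitrate down, not nitrate up)
(D) upstream dam release change — does not account for conductivity down, nitrate up, fish kill events
(E) pathogen outbreak — conductivity down match; nitrate up match; bird nesting decline match; fish kill events match; zooplankton density down miss
(F) groundwater intrusion — conductivity down match; nitrate up match; bird nesting decline match; fish kill events match; zooplankton density down miss
(G) warming surface water — fails on nitrate up, bird nesting decline, fish kill events, zooplankton density down (predicts nitrate down, not nitrate up)
No candidate is consistent with all observations.

none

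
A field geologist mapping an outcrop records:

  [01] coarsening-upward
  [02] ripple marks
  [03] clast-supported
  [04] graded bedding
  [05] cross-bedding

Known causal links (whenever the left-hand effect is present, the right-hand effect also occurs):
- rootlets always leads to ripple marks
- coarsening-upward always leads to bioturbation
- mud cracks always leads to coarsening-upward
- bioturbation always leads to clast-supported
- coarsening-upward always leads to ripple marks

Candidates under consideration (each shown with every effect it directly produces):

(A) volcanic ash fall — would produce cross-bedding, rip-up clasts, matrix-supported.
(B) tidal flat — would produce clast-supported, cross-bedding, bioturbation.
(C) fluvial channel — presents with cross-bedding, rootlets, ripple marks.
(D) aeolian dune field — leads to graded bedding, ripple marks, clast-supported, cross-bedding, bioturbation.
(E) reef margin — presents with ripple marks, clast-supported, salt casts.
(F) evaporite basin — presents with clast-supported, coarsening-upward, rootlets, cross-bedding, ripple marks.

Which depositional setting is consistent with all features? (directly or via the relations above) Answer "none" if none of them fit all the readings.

none

Testing each hypothesis:
(A) volcanic ash fall — fails on coarsening-upward, ripple marks, clast-supported, graded bedding (predicts matrix-supported, not clast-supported)
(B) tidal flat — does not account for coarsening-upward, ripple marks, graded bedding
(C) fluvial channel — does not account for coarsening-upward, clast-supported, graded bedding
(D) aeolian dune field — coarsening-upward NO; ripple marks yes; clast-supported yes; graded bedding yes; cross-bedding yes
(E) reef margin — does not account for coarsening-upward, graded bedding, cross-bedding
(F) evaporite basin — does not account for graded bedding
No candidate is consistent with all observations.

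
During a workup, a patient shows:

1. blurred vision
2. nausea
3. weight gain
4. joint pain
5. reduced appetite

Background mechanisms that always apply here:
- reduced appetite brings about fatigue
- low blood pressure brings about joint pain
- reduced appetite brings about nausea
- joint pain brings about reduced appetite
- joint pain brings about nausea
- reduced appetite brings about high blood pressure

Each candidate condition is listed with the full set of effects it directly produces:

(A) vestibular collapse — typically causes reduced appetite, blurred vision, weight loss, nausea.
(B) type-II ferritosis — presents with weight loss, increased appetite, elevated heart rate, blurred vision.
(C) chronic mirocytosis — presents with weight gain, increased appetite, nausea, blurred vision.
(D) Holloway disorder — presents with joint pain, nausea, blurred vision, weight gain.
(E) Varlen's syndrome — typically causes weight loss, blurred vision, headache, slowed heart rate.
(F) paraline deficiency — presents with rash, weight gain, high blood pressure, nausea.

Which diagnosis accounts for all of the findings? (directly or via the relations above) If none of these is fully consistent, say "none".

D

For each candidate, compare predicted effects to what was observed:
(A) vestibular collapse — blurred vision +; nausea +; weight gain -; joint pain -; reduced appetite +
(B) type-II ferritosis — fails on nausea, weight gain, joint pain, reduced appetite (predicts weight loss, not weight gain; predicts increased appetite, not reduced appetite)
(C) chronic mirocytosis — blurred vision +; nausea +; weight gain +; joint pain -; reduced appetite -
(D) Holloway disorder — accounts for every observation (reduced appetite via joint pain → reduced appetite)
(E) Varlen's syndrome — fails on nausea, weight gain, joint pain, reduced appetite (predicts weight loss, not weight gain)
(F) paraline deficiency — does not account for blurred vision, joint pain, reduced appetite
(D) alone accounts for all the evidence.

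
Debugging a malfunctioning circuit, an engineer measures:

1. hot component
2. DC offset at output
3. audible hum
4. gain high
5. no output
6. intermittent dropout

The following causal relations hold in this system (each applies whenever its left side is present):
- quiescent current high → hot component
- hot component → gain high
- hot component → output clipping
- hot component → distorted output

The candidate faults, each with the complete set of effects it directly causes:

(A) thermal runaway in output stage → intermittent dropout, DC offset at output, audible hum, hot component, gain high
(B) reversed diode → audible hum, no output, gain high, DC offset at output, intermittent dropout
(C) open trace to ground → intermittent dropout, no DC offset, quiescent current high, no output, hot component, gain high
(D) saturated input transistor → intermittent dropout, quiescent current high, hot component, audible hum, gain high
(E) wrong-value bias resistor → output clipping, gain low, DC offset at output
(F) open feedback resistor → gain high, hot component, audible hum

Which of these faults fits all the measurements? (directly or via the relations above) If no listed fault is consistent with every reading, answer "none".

none

Testing each hypothesis:
(A) thermal runaway in output stage — does not account for no output
(B) reversed diode — hot component ✗; DC offset at output ✓; audible hum ✓; gain high ✓; no output ✓; intermittent dropout ✓
(C) open trace to ground — hot component ✓; DC offset at output ✗; audible hum ✗; gain high ✓; no output ✓; intermittent dropout ✓
(D) saturated input transistor — hot component ✓; DC offset at output ✗; audible hum ✓; gain high ✓; no output ✗; intermittent dropout ✓
(E) wrong-value bias resistor — hot component ✗; DC offset at output ✓; audible hum ✗; gain high ✗; no output ✗; intermittent dropout ✗
(F) open feedback resistor — does not account for DC offset at output, no output, intermittent dropout
No candidate is consistent with all observations.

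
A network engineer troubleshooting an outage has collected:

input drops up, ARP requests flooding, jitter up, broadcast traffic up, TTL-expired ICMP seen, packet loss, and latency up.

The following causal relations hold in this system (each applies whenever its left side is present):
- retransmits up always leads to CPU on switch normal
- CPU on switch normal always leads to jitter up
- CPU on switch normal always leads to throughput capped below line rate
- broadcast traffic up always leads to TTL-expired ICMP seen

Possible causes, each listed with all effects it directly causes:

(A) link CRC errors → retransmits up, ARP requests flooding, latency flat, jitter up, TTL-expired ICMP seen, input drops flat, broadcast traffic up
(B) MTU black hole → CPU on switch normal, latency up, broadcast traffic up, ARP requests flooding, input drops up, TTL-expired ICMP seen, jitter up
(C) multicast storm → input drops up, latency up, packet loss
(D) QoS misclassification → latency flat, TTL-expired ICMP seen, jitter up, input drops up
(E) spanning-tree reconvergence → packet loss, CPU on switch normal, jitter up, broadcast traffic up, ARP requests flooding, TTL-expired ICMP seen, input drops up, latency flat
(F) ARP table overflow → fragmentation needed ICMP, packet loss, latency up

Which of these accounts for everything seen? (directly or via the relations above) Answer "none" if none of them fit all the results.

For each candidate, compare predicted effects to what was observed:
(A) link CRC errors — input drops up miss; ARP requests flooding match; jitter up match; broadcast traffic up match; TTL-expired ICMP seen match; packet loss miss; latency up miss
(B) MTU black hole — does not account for packet loss
(C) multicast storm — does not account for ARP requests flooding, jitter up, broadcast traffic up, TTL-expired ICMP seen
(D) QoS misclassification — input drops up match; ARP requests flooding miss; jitter up match; broadcast traffic up miss; TTL-expired ICMP seen match; packet loss miss; latency up miss
(E) spanning-tree reconvergence — fails on latency up (predicts latency flat, not latency up)
(F) ARP table overflow — input drops up miss; ARP requests flooding miss; jitter up miss; broadcast traffic up miss; TTL-expired ICMP seen miss; packet loss match; latency up match
Every candidate fails on at least one observation.

none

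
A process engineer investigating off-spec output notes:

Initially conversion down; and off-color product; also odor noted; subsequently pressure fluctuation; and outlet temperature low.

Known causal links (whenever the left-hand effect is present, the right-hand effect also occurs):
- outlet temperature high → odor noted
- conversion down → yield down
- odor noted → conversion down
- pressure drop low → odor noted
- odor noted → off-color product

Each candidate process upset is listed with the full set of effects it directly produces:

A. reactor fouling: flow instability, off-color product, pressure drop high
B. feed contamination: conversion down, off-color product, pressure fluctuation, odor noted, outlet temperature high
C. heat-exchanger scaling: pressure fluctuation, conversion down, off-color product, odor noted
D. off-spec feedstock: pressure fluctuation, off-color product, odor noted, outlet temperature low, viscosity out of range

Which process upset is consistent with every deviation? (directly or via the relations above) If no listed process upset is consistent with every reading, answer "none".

D

For each candidate, compare predicted effects to what was observed:
(A) reactor fouling — does not account for conversion down, odor noted, pressure fluctuation, outlet temperature low
(B) feed contamination — fails on outlet temperature low (predicts outlet temperature high, not outlet temperature low)
(C) heat-exchanger scaling — conversion down +; off-color product +; odor noted +; pressure fluctuation +; outlet temperature low -
(D) off-spec feedstock — conversion down + (by odor noted → conversion down); off-color product +; odor noted +; pressure fluctuation +; outlet temperature low +
Only (D) is consistent with every observation.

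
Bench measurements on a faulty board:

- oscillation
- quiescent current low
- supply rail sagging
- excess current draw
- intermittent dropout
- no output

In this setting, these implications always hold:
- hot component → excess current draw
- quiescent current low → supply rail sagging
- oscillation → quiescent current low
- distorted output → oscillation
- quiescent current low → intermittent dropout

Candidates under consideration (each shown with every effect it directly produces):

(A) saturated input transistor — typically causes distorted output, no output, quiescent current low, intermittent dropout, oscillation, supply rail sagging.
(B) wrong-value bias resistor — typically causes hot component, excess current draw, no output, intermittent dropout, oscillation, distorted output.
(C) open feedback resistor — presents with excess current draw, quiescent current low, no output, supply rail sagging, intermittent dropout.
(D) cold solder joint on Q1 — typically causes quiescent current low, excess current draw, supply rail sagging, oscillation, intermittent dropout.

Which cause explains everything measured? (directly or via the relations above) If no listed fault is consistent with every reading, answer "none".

B

For each candidate, compare predicted effects to what was observed:
(A) saturated input transistor — oscillation yes; quiescent current low yes; supply rail sagging yes; excess current draw NO; intermittent dropout yes; no output yes
(B) wrong-value bias resistor — oscillation yes; quiescent current low yes (by oscillation → quiescent current low); supply rail sagging yes (by oscillation → quiescent current low → supply rail sagging); excess current draw yes; intermittent dropout yes; no output yes
(C) open feedback resistor — does not account for oscillation
(D) cold solder joint on Q1 — oscillation yes; quiescent current low yes; supply rail sagging yes; excess current draw yes; intermittent dropout yes; no output NO
(B) alone accounts for all the evidence.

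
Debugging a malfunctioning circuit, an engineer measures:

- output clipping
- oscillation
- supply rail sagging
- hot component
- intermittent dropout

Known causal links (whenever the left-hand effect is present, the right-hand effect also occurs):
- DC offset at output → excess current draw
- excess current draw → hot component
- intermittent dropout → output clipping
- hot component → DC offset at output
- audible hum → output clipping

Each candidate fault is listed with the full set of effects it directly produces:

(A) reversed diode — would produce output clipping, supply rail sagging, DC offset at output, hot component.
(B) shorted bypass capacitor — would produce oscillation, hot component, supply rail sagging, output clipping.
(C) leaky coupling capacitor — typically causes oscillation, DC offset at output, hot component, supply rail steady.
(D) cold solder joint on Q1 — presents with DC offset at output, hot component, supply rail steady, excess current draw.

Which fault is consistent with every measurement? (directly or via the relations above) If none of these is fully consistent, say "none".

Checking each candidate against the observations:
(A) reversed diode — does not account for oscillation, intermittent dropout
(B) shorted bypass capacitor — output clipping ✓; oscillation ✓; supply rail sagging ✓; hot component ✓; intermittent dropout ✗
(C) leaky coupling capacitor — fails on output clipping, supply rail sagging, intermittent dropout (predicts supply rail steady, not supply rail sagging)
(D) cold solder joint on Q1 — fails on output clipping, oscillation, supply rail sagging, intermittent dropout (predicts supply rail steady, not supply rail sagging)
No candidate is consistent with all observations.

none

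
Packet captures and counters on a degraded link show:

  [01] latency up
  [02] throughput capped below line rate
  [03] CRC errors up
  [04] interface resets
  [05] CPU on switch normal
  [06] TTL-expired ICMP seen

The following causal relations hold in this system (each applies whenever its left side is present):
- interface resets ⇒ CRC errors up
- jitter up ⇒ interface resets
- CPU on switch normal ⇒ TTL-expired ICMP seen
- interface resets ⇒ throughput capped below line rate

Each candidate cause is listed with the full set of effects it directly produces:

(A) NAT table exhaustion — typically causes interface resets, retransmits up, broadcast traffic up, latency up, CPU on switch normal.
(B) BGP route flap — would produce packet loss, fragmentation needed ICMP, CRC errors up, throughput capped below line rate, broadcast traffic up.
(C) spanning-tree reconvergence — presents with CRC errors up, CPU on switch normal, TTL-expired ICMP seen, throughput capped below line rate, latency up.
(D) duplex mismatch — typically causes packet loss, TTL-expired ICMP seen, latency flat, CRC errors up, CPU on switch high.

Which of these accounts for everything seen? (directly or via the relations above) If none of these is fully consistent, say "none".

For each candidate, compare predicted effects to what was observed:
(A) NAT table exhaustion — latency up yes; throughput capped below line rate yes (through interface resets → throughput capped below line rate); CRC errors up yes (through interface resets → CRC errors up); interface resets yes; CPU on switch normal yes; TTL-expired ICMP seen yes (through CPU on switch normal → TTL-expired ICMP seen)
(B) BGP route flap — does not account for latency up, interface resets, CPU on switch normal, TTL-expired ICMP seen
(C) spanning-tree reconvergence — does not account for interface resets
(D) duplex mismatch — fails on latency up, throughput capped below line rate, interface resets, CPU on switch normal (predicts latency flat, not latency up; predicts CPU on switch high, not CPU on switch normal)
(A) alone accounts for all the evidence.

A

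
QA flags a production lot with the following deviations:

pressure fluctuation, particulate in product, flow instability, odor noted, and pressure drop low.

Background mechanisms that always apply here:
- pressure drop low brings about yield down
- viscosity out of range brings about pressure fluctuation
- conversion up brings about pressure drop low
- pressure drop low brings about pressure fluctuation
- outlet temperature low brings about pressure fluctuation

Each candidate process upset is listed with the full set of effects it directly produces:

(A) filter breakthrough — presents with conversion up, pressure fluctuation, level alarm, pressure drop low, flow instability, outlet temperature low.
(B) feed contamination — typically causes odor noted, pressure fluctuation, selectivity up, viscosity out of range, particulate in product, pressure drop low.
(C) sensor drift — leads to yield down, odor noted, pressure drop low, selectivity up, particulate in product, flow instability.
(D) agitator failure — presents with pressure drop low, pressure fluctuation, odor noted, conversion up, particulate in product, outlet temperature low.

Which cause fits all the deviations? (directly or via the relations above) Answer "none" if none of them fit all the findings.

For each candidate, compare predicted effects to what was observed:
(A) filter breakthrough — does not account for particulate in product, odor noted
(B) feed contamination — does not account for flow instability
(C) sensor drift — accounts for every observation (pressure fluctuation through pressure drop low → pressure fluctuation)
(D) agitator failure — pressure fluctuation yes; particulate in product yes; flow instability NO; odor noted yes; pressure drop low yes
Only (C) is consistent with every observation.

C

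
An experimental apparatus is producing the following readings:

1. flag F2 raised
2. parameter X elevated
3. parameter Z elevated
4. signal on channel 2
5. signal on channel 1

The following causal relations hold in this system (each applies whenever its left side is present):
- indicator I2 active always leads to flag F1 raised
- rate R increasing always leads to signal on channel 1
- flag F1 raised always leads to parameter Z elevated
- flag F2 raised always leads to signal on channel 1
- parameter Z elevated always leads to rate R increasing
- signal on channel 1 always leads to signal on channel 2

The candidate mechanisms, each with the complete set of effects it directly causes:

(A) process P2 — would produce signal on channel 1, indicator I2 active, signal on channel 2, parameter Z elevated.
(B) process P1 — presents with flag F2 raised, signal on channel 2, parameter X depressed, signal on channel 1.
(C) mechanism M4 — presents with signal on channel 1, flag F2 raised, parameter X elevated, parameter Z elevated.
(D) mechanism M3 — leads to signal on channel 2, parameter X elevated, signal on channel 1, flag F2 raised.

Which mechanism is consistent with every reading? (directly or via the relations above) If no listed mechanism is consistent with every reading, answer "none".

For each candidate, compare predicted effects to what was observed:
(A) process P2 — flag F2 raised NO; parameter X elevated NO; parameter Z elevated yes; signal on channel 2 yes; signal on channel 1 yes
(B) process P1 — flag F2 raised yes; parameter X elevated NO; parameter Z elevated NO; signal on channel 2 yes; signal on channel 1 yes
(C) mechanism M4 — flag F2 raised yes; parameter X elevated yes; parameter Z elevated yes; signal on channel 2 yes (by signal on channel 1 → signal on channel 2); signal on channel 1 yes
(D) mechanism M3 — flag F2 raised yes; parameter X elevated yes; parameter Z elevated NO; signal on channel 2 yes; signal on channel 1 yes
Only (C) is consistent with every observation.

C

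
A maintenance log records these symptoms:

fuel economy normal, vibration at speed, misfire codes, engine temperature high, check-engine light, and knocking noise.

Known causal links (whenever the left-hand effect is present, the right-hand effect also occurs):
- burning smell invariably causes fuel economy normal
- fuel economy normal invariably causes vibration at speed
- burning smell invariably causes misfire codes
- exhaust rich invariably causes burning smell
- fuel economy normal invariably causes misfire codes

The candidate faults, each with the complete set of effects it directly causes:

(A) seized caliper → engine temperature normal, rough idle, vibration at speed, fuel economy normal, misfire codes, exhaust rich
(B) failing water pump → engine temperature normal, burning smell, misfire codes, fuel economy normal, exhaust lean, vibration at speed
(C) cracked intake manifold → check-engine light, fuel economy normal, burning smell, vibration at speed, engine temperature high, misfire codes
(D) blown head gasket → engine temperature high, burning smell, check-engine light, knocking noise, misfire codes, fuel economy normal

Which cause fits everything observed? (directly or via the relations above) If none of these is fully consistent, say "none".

Checking each candidate against the observations:
(A) seized caliper — fails on engine temperature high, check-engine light, knocking noise (predicts engine temperature normal, not engine temperature high)
(B) failing water pump — fuel economy normal +; vibration at speed +; misfire codes +; engine temperature high -; check-engine light -; knocking noise -
(C) cracked intake manifold — does not account for knocking noise
(D) blown head gasket — fuel economy normal +; vibration at speed + (via fuel economy normal → vibration at speed); misfire codes +; engine temperature high +; check-engine light +; knocking noise +
(D) alone accounts for all the evidence.

D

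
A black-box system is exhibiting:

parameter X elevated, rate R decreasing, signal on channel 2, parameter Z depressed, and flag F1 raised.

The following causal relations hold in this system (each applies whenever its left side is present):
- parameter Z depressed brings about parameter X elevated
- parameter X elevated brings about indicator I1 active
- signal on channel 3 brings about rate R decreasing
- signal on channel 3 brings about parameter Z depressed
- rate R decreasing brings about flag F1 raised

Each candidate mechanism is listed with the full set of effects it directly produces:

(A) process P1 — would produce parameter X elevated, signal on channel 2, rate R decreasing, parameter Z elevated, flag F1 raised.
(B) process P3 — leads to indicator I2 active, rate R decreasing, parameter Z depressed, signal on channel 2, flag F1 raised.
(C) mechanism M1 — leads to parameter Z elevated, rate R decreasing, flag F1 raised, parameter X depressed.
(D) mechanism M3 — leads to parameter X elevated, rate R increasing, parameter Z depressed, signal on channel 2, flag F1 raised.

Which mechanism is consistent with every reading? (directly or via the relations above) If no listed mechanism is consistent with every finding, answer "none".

B

Checking each candidate against the observations:
(A) process P1 — fails on parameter Z depressed (predicts parameter Z elevated, not parameter Z depressed)
(B) process P3 — accounts for every observation (parameter X elevated by parameter Z depressed → parameter X elevated)
(C) mechanism M1 — parameter X elevated ✗; rate R decreasing ✓; signal on channel 2 ✗; parameter Z depressed ✗; flag F1 raised ✓
(D) mechanism M3 — fails on rate R decreasing (predicts rate R increasing, not rate R decreasing)
(B) is the only candidate with no mismatches.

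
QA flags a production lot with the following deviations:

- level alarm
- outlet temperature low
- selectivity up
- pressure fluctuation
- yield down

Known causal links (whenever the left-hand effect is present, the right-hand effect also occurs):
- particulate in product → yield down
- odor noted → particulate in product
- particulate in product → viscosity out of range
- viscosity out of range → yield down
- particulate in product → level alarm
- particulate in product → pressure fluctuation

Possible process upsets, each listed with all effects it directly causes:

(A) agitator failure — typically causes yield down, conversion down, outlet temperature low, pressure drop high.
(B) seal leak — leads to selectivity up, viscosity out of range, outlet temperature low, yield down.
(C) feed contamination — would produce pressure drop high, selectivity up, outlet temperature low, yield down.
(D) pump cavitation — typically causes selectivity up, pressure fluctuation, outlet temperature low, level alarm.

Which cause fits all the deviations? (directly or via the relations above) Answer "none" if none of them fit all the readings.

none

Per-candidate check:
(A) agitator failure — level alarm ✗; outlet temperature low ✓; selectivity up ✗; pressure fluctuation ✗; yield down ✓
(B) seal leak — level alarm ✗; outlet temperature low ✓; selectivity up ✓; pressure fluctuation ✗; yield down ✓
(C) feed contamination — does not account for level alarm, pressure fluctuation
(D) pump cavitation — does not account for yield down
None of the listed candidates fits everything.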